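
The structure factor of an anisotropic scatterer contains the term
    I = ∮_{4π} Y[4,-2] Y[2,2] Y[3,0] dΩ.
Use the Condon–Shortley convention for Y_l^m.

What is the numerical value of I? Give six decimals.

Σlᵢ=9 odd — θ-integrand is odd under cosθ→−cosθ; I=0

0.000000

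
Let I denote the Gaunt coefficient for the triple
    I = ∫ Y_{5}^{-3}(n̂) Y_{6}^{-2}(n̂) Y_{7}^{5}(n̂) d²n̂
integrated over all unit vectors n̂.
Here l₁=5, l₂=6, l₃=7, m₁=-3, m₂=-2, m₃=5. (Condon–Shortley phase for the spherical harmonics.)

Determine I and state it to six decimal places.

0.010531

m-sum 0 ✓  L=18 even ✓  1≤7≤11 ✓
Π(2lᵢ+1) = 11×13×15 = 2145
triangle coeff Δ(5,6,7) = 1/174594420
Σ_t [0,4]: t=0:+1/4147200 t=1:−1/207360 t=2:+1/82944 t=3:−1/207360 t=4:+1/4147200 = 1/345600
(3j)²=420/46189 [(5 6 7; 0 0 0)], sign=-1
Σ_t [2,4]: t=2:+1/4147200 t=3:−1/3628800 t=4:+1/46448640 = -1/77414400
(3j)²=3/41990 [(5 6 7; -3 -2 5)], sign=-1
⇒ 4πI² = 1890/1356277
I = (+1)√(1890/1356277/(4π)) = 0.01053057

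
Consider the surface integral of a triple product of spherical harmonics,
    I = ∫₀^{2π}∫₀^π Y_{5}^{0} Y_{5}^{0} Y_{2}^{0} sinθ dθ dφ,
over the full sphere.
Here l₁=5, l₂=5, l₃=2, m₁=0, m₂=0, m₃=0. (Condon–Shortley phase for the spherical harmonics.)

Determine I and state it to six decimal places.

m-sum 0 ✓  L=12 even ✓  0≤2≤10 ✓
Π(2lᵢ+1) = 11×11×5 = 605
triangle coeff Δ(5,5,2) = 1/38610
Σ_t [3,5]: t=3:−1/2880 t=4:+1/576 t=5:−1/2880 = 1/960
(3j)²=10/429 [(5 5 2; 0 0 0)], sign=+1
(m-triple is (0,0,0) — same symbol as above.)
⇒ 4πI² = 500/1521
I = (+1)√(500/1521/(4π)) = 0.16173926

0.161739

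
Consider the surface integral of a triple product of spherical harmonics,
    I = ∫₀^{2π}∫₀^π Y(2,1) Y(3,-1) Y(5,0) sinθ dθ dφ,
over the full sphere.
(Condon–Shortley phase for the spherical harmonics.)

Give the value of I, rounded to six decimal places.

Rules hold: Σm=0, L=10 even, 1≤5≤5.
N = 5·7·11 = 385
Δ = 0!·4!·6!/11! = 1/2310
Racah Σ t=0..0: t=0:+1/144 = 1/144
⇒ 3j(2 3 5; 0 0 0)² = 10/231, sgn -1
Racah Σ t=0..0: t=0:+1/288 = 1/288
⇒ 3j(2 3 5; 1 -1 0)² = 5/231, sgn -1
4πI² = N·(3j₀)²·(3jₘ)² = 250/693
I = +1·√(0.36075/4π) = 0.16943318

0.169433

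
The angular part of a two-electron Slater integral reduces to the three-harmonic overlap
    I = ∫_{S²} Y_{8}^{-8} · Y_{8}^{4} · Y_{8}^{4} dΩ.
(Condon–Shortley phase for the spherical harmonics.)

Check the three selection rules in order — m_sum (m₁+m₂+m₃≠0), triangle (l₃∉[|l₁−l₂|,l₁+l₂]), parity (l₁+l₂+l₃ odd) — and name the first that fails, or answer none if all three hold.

m₁+m₂+m₃ = -8 + 4 + 4 = 0  ✓
triangle: |8−8|=0 ≤ l₃=8 ≤ 8+8=16  ✓
parity: l₁+l₂+l₃ = 24 is even  ✓

none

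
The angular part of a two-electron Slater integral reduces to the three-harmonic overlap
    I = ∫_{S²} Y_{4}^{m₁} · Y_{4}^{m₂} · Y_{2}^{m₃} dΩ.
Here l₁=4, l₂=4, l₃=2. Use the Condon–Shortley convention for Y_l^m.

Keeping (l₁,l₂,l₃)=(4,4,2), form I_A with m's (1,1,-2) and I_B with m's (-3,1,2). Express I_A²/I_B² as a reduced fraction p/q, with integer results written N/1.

100/63

Shared (l₁,l₂,l₃)=(4,4,2): N and (l;000)² cancel in I_A²/I_B².
A: Δ = 6!·2!·2!/11! = 1/13860; Racah Σ t=3..3: t=3:−1/144 = -1/144; ⇒ 3j(4 4 2; 1 1 -2)² = 10/231, sgn -1
B: Δ = 6!·2!·2!/11! = 1/13860; Racah Σ t=5..5: t=5:−1/480 = -1/480; ⇒ 3j(4 4 2; -3 1 2)² = 3/110, sgn -1
I_A²/I_B² = (10/231)/(3/110) = 100/63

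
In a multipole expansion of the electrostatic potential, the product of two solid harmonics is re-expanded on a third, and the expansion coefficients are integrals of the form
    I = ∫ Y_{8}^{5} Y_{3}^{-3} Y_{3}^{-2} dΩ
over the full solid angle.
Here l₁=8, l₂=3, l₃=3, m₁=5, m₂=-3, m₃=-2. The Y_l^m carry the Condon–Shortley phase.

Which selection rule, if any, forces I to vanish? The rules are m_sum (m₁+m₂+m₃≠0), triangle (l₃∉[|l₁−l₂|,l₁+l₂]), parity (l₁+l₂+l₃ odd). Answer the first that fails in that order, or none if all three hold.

m₁+m₂+m₃ = 5 − 3 − 2 = 0  ✓
triangle: |8−3|=5 ≤ l₃=3 ≤ 8+3=11  ✗
parity: l₁+l₂+l₃ = 14 is even

triangle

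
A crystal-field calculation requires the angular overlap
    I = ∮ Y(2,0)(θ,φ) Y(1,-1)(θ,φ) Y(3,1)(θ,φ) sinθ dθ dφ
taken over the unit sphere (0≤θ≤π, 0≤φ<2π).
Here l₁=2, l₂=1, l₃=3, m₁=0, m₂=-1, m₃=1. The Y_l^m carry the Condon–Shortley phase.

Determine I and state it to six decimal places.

-0.202301

Checks pass: Σm=0; 6 even; l₃=3∈[1,3].
(2·2+1)(2·1+1)(2·3+1) = 105
Δ: 0! 4! 2! / 7! → 1/105
sum: t=0:+1/4 = 1/4
3j²(2 1 3; 0 0 0) = Δ·Π!·Σ² = 3/35  (sign -1)
sum: t=0:+1/8 = 1/8
3j²(2 1 3; 0 -1 1) = Δ·Π!·Σ² = 2/35  (sign +1)
combine: 4πI² = 105·3/35·2/35 = 18/35
take √, sign -1: I = -0.20230066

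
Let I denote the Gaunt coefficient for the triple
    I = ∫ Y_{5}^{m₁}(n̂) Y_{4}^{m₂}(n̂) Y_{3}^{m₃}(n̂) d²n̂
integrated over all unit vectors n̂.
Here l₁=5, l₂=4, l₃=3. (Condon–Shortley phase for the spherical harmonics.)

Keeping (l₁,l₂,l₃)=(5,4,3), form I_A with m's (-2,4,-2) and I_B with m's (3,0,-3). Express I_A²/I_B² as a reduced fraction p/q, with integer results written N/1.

14/45

Same 5,4,3: normalisation and zero-m 3j drop out of the ratio.
A: Δ: 6! 4! 2! / 13! → 1/180180; sum: t=6:+1/8640 = 1/8640; 3j²(5 4 3; -2 4 -2) = Δ·Π!·Σ² = 14/1287  (sign -1)
B: Δ: 6! 4! 2! / 13! → 1/180180; sum: t=2:+1/2304 = 1/2304; 3j²(5 4 3; 3 0 -3) = Δ·Π!·Σ² = 5/143  (sign +1)
I_A²/I_B² = (14/1287)/(5/143) = 14/45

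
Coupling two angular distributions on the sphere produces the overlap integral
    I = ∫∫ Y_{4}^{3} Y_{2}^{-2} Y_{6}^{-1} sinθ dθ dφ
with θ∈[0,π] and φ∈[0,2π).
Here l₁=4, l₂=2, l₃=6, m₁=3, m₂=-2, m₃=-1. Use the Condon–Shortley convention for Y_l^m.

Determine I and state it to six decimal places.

m-sum 0 ✓  L=12 even ✓  2≤6≤6 ✓
Π(2lᵢ+1) = 9×5×13 = 585
triangle coeff Δ(4,2,6) = 1/6435
Σ_t [0,0]: t=0:+1/2304 = 1/2304
(3j)²=5/143 [(4 2 6; 0 0 0)], sign=+1
Σ_t [0,0]: t=0:+1/120960 = 1/120960
(3j)²=1/1287 [(4 2 6; 3 -2 -1)], sign=-1
⇒ 4πI² = 25/1573
I = (-1)√(25/1573/(4π)) = -0.03556319

-0.035563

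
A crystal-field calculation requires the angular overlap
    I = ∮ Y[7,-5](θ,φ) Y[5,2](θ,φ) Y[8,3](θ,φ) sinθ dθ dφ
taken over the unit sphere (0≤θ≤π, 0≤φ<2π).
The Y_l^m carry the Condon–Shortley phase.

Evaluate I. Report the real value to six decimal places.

-0.092236

Rules hold: Σm=0, L=20 even, 2≤8≤12.
N = 15·11·17 = 2805
Δ = 4!·10!·6!/21! = 1/814773960
Racah Σ t=0..4: t=0:+1/87091200 t=1:−1/4976640 t=2:+1/2073600 t=3:−1/4976640 t=4:+1/87091200 = 1/9676800
⇒ 3j(7 5 8; 0 0 0)² = 360/46189, sgn +1
Racah Σ t=2..4: t=2:+1/1741824000 t=3:−1/104509440 t=4:+1/69672960 = 1/186624000
⇒ 3j(7 5 8; -5 2 3)² = 308/62985, sgn -1
4πI² = N·(3j₀)²·(3jₘ)² = 110880/1037153
I = -1·√(0.106908/4π) = -0.09223596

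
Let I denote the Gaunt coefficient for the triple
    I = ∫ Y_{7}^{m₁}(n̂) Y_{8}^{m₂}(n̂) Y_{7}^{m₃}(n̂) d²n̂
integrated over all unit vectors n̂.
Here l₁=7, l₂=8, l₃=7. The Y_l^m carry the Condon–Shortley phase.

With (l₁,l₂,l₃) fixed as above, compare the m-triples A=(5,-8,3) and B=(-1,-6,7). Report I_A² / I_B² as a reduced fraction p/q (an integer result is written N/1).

Shared (l₁,l₂,l₃)=(7,8,7): N and (l;000)² cancel in I_A²/I_B².
A: Δ = 8!·6!·8!/23! = 1/22086194130; Racah Σ t=0..0: t=0:+1/78033715200 = 1/78033715200; ⇒ 3j(7 8 7; 5 -8 3)² = 675/52003, sgn +1
B: Δ = 8!·6!·8!/23! = 1/22086194130; Racah Σ t=2..2: t=2:+1/41803776000 = 1/41803776000; ⇒ 3j(7 8 7; -1 -6 7)² = 1274/111435, sgn +1
I_A²/I_B² = (675/52003)/(1274/111435) = 10125/8918

10125/8918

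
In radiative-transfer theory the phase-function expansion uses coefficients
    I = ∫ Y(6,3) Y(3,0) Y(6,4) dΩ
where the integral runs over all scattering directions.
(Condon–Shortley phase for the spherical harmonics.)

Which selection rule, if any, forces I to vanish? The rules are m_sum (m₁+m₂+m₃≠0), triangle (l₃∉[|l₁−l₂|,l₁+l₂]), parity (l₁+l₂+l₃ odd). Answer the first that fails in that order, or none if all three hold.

m_sum

m₁+m₂+m₃ = 3 + 0 + 4 = 7  ✗
triangle: |6−3|=3 ≤ l₃=6 ≤ 6+3=9
parity: l₁+l₂+l₃ = 15 is odd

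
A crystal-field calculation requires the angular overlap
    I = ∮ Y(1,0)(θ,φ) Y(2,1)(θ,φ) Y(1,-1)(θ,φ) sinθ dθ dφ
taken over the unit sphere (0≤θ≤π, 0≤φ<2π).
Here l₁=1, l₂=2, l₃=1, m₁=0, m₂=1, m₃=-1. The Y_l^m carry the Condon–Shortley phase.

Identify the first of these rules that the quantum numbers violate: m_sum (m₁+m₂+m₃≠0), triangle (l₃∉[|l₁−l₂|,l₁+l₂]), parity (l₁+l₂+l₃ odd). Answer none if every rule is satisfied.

none

azimuthal sum: 0 + 1 − 1 = 0  ✓
1 ≤ 1 ≤ 3 (triangle on l)  ✓
L = 1 + 2 + 1 = 4 (even)  ✓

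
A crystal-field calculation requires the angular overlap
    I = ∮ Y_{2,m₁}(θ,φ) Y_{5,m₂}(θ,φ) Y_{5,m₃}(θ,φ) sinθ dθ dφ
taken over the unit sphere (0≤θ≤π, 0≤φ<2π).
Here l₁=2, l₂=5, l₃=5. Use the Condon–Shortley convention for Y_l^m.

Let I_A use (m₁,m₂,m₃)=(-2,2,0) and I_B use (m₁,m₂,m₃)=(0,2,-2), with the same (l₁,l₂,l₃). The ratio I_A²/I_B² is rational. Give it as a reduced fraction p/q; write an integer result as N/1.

35/9

l's match ⇒ only the (l;m) 3-j factors differ between A and B.
A: triangle coeff Δ(2,5,5) = 1/38610; Σ_t [2,2]: t=2:+1/2880 = 1/2880; (3j)²=14/429 [(2 5 5; -2 2 0)], sign=-1
B: triangle coeff Δ(2,5,5) = 1/38610; Σ_t [0,2]: t=0:+1/20160 t=1:−1/1440 t=2:+1/2880 = -1/3360; (3j)²=6/715 [(2 5 5; 0 2 -2)], sign=+1
I_A²/I_B² = (14/429)/(6/715) = 35/9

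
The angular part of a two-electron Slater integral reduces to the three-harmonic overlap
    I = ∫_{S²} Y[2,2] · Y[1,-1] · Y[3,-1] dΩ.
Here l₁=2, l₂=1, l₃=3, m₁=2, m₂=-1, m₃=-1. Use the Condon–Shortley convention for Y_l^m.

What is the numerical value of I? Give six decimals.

-0.082589

Rules hold: Σm=0, L=6 even, 1≤3≤3.
N = 5·3·7 = 105
Δ = 0!·4!·2!/7! = 1/105
Racah Σ t=0..0: t=0:+1/4 = 1/4
⇒ 3j(2 1 3; 0 0 0)² = 3/35, sgn -1
Racah Σ t=0..0: t=0:+1/48 = 1/48
⇒ 3j(2 1 3; 2 -1 -1)² = 1/105, sgn +1
4πI² = N·(3j₀)²·(3jₘ)² = 3/35
I = -1·√(0.0857143/4π) = -0.08258890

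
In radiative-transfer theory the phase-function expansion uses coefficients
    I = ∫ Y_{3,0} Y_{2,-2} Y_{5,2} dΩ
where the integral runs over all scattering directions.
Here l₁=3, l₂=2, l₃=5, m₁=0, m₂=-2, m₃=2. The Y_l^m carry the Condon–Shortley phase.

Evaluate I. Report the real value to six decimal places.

0.141758

Checks pass: Σm=0; 10 even; l₃=5∈[1,5].
(2·3+1)(2·2+1)(2·5+1) = 385
Δ: 0! 6! 4! / 11! → 1/2310
sum: t=0:+1/144 = 1/144
3j²(3 2 5; 0 0 0) = Δ·Π!·Σ² = 10/231  (sign -1)
sum: t=0:+1/864 = 1/864
3j²(3 2 5; 0 -2 2) = Δ·Π!·Σ² = 1/66  (sign -1)
combine: 4πI² = 385·10/231·1/66 = 25/99
take √, sign +1: I = 0.14175797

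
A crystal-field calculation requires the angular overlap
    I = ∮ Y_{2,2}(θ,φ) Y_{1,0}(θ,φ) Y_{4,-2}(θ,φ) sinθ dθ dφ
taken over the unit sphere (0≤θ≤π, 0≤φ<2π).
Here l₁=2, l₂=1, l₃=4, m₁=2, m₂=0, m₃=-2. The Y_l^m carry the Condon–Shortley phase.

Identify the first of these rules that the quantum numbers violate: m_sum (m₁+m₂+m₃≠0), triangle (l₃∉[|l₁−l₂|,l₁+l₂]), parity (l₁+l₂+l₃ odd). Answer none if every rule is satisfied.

triangle

Σmᵢ = 0  ✓
l₃∈[|l₁−l₂|,l₁+l₂]=[1,3], have l₃=4  ✗
Σlᵢ = 7 ⇒ odd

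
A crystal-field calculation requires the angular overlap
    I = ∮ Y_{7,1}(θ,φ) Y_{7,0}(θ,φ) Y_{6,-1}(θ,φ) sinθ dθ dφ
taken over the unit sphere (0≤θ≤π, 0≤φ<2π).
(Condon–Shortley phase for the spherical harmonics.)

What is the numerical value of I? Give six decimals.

Rules hold: Σm=0, L=20 even, 0≤6≤14.
N = 15·15·13 = 2925
Δ = 8!·6!·6!/21! = 1/2444321880
Racah Σ t=1..7: t=1:−1/2612736000 t=2:+1/20736000 t=3:−1/1658880 t=4:+1/746496 t=5:−1/1658880 t=6:+1/20736000 t=7:−1/2612736000 = 1/4354560
⇒ 3j(7 7 6; 0 0 0)² = 1000/138567, sgn +1
Racah Σ t=1..6: t=1:−1/435456000 t=2:+1/8294400 t=3:−1/1244160 t=4:+1/995328 t=5:−1/4147200 t=6:+1/124416000 = 1/11612160
⇒ 3j(7 7 6; 1 0 -1)² = 125/92378, sgn -1
4πI² = N·(3j₀)²·(3jₘ)² = 4687500/164109517
I = -1·√(0.0285632/4π) = -0.04767589

-0.047676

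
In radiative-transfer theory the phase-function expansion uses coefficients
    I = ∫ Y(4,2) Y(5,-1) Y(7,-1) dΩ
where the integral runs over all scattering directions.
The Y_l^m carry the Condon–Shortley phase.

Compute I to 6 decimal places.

0.093380

Checks pass: Σm=0; 16 even; l₃=7∈[1,9].
(2·4+1)(2·5+1)(2·7+1) = 1485
Δ: 2! 6! 8! / 17! → 1/6126120
sum: t=0:+1/69120 t=1:−1/20736 t=2:+1/69120 = -1/51840
3j²(4 5 7; 0 0 0) = Δ·Π!·Σ² = 280/21879  (sign +1)
sum: t=0:+1/55296 t=1:−1/86400 t=2:+1/2073600 = 29/4147200
3j²(4 5 7; 2 -1 -1) = Δ·Π!·Σ² = 841/145860  (sign +1)
combine: 4πI² = 1485·280/21879·841/145860 = 58870/537251
take √, sign +1: I = 0.09337991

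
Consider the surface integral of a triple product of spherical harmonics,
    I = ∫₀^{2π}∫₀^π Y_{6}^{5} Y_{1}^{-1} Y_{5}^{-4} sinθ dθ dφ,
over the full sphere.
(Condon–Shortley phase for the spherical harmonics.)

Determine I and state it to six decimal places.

-0.303018

Checks pass: Σm=0; 12 even; l₃=5∈[5,7].
(2·6+1)(2·1+1)(2·5+1) = 429
Δ: 2! 10! 0! / 13! → 1/858
sum: t=1:−1/14400 = -1/14400
3j²(6 1 5; 0 0 0) = Δ·Π!·Σ² = 6/143  (sign +1)
sum: t=0:+1/725760 = 1/725760
3j²(6 1 5; 5 -1 -4) = Δ·Π!·Σ² = 5/78  (sign -1)
combine: 4πI² = 429·6/143·5/78 = 15/13
take √, sign -1: I = -0.30301841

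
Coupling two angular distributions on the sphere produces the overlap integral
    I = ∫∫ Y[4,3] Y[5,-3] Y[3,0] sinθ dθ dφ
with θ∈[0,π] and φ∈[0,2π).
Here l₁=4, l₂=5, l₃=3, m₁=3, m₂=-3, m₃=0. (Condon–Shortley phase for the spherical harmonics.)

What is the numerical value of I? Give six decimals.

0.103862

Checks pass: Σm=0; 12 even; l₃=3∈[1,9].
(2·4+1)(2·5+1)(2·3+1) = 693
Δ: 6! 2! 4! / 13! → 1/180180
sum: t=2:+1/576 t=3:−1/144 t=4:+1/576 = -1/288
3j²(4 5 3; 0 0 0) = Δ·Π!·Σ² = 20/1001  (sign +1)
sum: t=0:+1/2880 t=1:−1/1440 = -1/2880
3j²(4 5 3; 3 -3 0) = Δ·Π!·Σ² = 7/715  (sign +1)
combine: 4πI² = 693·20/1001·7/715 = 252/1859
take √, sign +1: I = 0.10386175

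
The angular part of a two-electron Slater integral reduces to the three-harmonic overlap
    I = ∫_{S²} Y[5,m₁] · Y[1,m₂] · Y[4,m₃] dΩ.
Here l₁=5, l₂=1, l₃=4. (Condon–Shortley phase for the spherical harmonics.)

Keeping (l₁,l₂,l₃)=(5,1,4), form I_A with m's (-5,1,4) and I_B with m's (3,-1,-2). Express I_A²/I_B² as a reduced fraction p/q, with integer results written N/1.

45/28

Shared (l₁,l₂,l₃)=(5,1,4): N and (l;000)² cancel in I_A²/I_B².
A: Δ = 2!·8!·0!/11! = 1/495; Racah Σ t=2..2: t=2:+1/80640 = 1/80640; ⇒ 3j(5 1 4; -5 1 4)² = 1/11, sgn +1
B: Δ = 2!·8!·0!/11! = 1/495; Racah Σ t=0..0: t=0:+1/2880 = 1/2880; ⇒ 3j(5 1 4; 3 -1 -2)² = 28/495, sgn +1
I_A²/I_B² = (1/11)/(28/495) = 45/28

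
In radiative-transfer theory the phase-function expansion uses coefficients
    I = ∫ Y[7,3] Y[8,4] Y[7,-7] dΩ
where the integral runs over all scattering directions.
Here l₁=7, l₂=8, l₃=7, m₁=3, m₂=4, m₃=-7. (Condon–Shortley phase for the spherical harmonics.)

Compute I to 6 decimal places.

Checks pass: Σm=0; 22 even; l₃=7∈[1,15].
(2·7+1)(2·8+1)(2·7+1) = 3825
Δ: 8! 6! 8! / 23! → 1/22086194130
sum: t=1:−1/18289152000 t=2:+1/248832000 t=3:−1/24883200 t=4:+1/11943936 t=5:−1/24883200 t=6:+1/248832000 t=7:−1/18289152000 = 11/975421440
3j²(7 8 7; 0 0 0) = Δ·Π!·Σ² = 1750/289731  (sign -1)
sum: t=4:+1/16721510400 = 1/16721510400
3j²(7 8 7; 3 4 -7) = Δ·Π!·Σ² = 105/7429  (sign +1)
combine: 4πI² = 3825·1750/289731·105/7429 = 13781250/42204149
take √, sign -1: I = -0.16119880

-0.161199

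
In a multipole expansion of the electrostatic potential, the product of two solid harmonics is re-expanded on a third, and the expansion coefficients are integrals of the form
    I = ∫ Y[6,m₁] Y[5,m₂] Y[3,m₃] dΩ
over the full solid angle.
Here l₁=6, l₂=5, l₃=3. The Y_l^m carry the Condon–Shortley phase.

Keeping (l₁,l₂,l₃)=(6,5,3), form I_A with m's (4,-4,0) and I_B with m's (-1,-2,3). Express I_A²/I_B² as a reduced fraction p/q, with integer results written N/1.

45/49

Shared (l₁,l₂,l₃)=(6,5,3): N and (l;000)² cancel in I_A²/I_B².
A: Δ = 8!·4!·2!/15! = 1/675675; Racah Σ t=0..1: t=0:+1/161280 t=1:−1/60480 = -1/96768; ⇒ 3j(6 5 3; 4 -4 0)² = 15/1001, sgn +1
B: Δ = 8!·4!·2!/15! = 1/675675; Racah Σ t=3..3: t=3:−1/34560 = -1/34560; ⇒ 3j(6 5 3; -1 -2 3)² = 7/429, sgn -1
I_A²/I_B² = (15/1001)/(7/429) = 45/49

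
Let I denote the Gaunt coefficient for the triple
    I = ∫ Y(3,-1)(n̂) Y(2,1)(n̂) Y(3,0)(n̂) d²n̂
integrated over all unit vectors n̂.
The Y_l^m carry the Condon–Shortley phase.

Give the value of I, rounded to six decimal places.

Rules hold: Σm=0, L=8 even, 1≤3≤5.
N = 7·5·7 = 245
Δ = 2!·4!·2!/9! = 1/3780
Racah Σ t=0..2: t=0:+1/24 t=1:−1/4 t=2:+1/24 = -1/6
⇒ 3j(3 2 3; 0 0 0)² = 4/105, sgn +1
Racah Σ t=1..2: t=1:−1/12 t=2:+1/8 = 1/24
⇒ 3j(3 2 3; -1 1 0)² = 1/210, sgn -1
4πI² = N·(3j₀)²·(3jₘ)² = 2/45
I = -1·√(0.0444444/4π) = -0.05947080

-0.059471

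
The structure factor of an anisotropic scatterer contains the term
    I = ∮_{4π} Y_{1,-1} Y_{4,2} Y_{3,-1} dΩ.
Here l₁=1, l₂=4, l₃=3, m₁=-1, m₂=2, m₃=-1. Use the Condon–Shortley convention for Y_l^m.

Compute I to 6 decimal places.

0.238414

m-sum 0 ✓  L=8 even ✓  3≤3≤5 ✓
Π(2lᵢ+1) = 3×9×7 = 189
triangle coeff Δ(1,4,3) = 1/252
Σ_t [1,1]: t=1:−1/36 = -1/36
(3j)²=4/63 [(1 4 3; 0 0 0)], sign=+1
Σ_t [2,2]: t=2:+1/96 = 1/96
(3j)²=5/84 [(1 4 3; -1 2 -1)], sign=+1
⇒ 4πI² = 5/7
I = (+1)√(5/7/(4π)) = 0.23841361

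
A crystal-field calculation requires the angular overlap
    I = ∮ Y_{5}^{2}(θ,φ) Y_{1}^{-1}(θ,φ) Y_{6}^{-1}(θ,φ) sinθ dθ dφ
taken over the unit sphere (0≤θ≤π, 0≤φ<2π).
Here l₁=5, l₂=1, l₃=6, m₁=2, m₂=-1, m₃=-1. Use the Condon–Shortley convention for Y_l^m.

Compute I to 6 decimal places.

Checks pass: Σm=0; 12 even; l₃=6∈[4,6].
(2·5+1)(2·1+1)(2·6+1) = 429
Δ: 0! 10! 2! / 13! → 1/858
sum: t=0:+1/14400 = 1/14400
3j²(5 1 6; 0 0 0) = Δ·Π!·Σ² = 6/143  (sign +1)
sum: t=0:+1/60480 = 1/60480
3j²(5 1 6; 2 -1 -1) = Δ·Π!·Σ² = 5/429  (sign -1)
combine: 4πI² = 429·6/143·5/429 = 30/143
take √, sign -1: I = -0.12920749

-0.129207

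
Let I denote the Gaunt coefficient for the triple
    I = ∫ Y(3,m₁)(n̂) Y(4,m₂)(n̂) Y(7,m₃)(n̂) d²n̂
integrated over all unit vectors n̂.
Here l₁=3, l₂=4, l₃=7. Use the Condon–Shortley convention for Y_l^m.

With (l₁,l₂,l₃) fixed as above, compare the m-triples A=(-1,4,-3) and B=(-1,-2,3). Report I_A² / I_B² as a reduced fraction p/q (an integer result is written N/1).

1/28

Same 3,4,7: normalisation and zero-m 3j drop out of the ratio.
A: Δ: 0! 6! 8! / 15! → 1/45045; sum: t=0:+1/1935360 = 1/1935360; 3j²(3 4 7; -1 4 -3) = Δ·Π!·Σ² = 1/1001  (sign +1)
B: Δ: 0! 6! 8! / 15! → 1/45045; sum: t=0:+1/69120 = 1/69120; 3j²(3 4 7; -1 -2 3) = Δ·Π!·Σ² = 4/143  (sign +1)
I_A²/I_B² = (1/1001)/(4/143) = 1/28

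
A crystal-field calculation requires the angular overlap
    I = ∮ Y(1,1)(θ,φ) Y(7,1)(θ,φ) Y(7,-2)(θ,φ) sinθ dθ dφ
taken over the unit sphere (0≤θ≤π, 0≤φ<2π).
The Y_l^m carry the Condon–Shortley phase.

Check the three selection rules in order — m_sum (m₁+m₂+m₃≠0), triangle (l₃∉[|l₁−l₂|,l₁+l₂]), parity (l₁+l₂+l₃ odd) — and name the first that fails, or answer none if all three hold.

m₁+m₂+m₃ = 1 + 1 − 2 = 0  ✓
triangle: |1−7|=6 ≤ l₃=7 ≤ 1+7=8  ✓
parity: l₁+l₂+l₃ = 15 is odd  ✗

parity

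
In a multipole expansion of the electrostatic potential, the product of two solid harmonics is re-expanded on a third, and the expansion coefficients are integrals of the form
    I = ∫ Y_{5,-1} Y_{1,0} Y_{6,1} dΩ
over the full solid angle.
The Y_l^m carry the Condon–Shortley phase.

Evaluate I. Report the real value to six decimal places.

m-sum 0 ✓  L=12 even ✓  4≤6≤6 ✓
Π(2lᵢ+1) = 11×3×13 = 429
triangle coeff Δ(5,1,6) = 1/858
Σ_t [0,0]: t=0:+1/14400 = 1/14400
(3j)²=6/143 [(5 1 6; 0 0 0)], sign=+1
Σ_t [0,0]: t=0:+1/17280 = 1/17280
(3j)²=35/858 [(5 1 6; -1 0 1)], sign=-1
⇒ 4πI² = 105/143
I = (-1)√(105/143/(4π)) = -0.24172507

-0.241725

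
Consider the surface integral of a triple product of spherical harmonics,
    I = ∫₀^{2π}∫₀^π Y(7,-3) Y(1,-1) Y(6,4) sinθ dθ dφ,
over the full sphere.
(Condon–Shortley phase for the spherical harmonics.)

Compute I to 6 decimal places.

-0.085707

Checks pass: Σm=0; 14 even; l₃=6∈[6,8].
(2·7+1)(2·1+1)(2·6+1) = 585
Δ: 2! 12! 0! / 15! → 1/1365
sum: t=1:−1/518400 = -1/518400
3j²(7 1 6; 0 0 0) = Δ·Π!·Σ² = 7/195  (sign -1)
sum: t=0:+1/14515200 = 1/14515200
3j²(7 1 6; -3 -1 4) = Δ·Π!·Σ² = 2/455  (sign +1)
combine: 4πI² = 585·7/195·2/455 = 6/65
take √, sign -1: I = -0.08570655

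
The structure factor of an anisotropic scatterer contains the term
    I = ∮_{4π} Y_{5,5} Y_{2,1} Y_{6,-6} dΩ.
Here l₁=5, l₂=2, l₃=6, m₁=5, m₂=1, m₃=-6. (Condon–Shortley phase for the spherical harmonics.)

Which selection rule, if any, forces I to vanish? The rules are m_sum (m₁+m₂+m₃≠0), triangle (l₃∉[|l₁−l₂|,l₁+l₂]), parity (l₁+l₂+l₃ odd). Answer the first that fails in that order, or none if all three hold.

parity

m₁+m₂+m₃ = 5 + 1 − 6 = 0  ✓
triangle: |5−2|=3 ≤ l₃=6 ≤ 5+2=7  ✓
parity: l₁+l₂+l₃ = 13 is odd  ✗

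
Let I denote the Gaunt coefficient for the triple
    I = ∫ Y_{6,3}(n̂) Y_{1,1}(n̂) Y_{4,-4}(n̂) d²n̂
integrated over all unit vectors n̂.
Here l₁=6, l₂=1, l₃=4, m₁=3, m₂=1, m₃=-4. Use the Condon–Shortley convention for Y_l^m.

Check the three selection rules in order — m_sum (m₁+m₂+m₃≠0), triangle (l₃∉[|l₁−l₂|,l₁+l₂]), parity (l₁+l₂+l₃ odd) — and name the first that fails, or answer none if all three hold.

triangle

Σmᵢ = 0  ✓
l₃∈[|l₁−l₂|,l₁+l₂]=[5,7], have l₃=4  ✗
Σlᵢ = 11 ⇒ odd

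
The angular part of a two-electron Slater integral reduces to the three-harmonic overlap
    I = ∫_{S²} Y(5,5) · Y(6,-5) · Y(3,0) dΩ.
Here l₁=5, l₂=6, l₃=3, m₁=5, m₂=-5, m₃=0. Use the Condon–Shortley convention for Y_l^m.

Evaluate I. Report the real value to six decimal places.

m-sum 0 ✓  L=14 even ✓  1≤3≤11 ✓
Π(2lᵢ+1) = 11×13×7 = 1001
triangle coeff Δ(5,6,3) = 1/675675
Σ_t [3,5]: t=3:−1/8640 t=4:+1/2304 t=5:−1/8640 = 7/34560
(3j)²=7/429 [(5 6 3; 0 0 0)], sign=-1
Σ_t [0,0]: t=0:+1/483840 = 1/483840
(3j)²=3/91 [(5 6 3; 5 -5 0)], sign=-1
⇒ 4πI² = 7/13
I = (+1)√(7/13/(4π)) = 0.20700098

0.207001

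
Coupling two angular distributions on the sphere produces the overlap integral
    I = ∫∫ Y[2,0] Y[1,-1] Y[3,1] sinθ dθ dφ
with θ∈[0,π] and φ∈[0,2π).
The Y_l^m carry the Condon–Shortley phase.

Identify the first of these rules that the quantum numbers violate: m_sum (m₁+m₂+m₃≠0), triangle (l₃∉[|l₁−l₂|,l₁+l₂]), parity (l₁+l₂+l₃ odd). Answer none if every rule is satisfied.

none

Σmᵢ = 0  ✓
l₃∈[|l₁−l₂|,l₁+l₂]=[1,3], have l₃=3  ✓
Σlᵢ = 6 ⇒ even  ✓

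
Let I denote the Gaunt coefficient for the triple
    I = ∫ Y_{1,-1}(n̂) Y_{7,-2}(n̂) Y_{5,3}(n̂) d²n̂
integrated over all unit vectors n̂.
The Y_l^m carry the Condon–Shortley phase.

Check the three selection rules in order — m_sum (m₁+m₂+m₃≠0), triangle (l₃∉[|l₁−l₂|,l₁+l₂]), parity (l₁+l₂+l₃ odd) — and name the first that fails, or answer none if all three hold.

m₁+m₂+m₃ = -1 − 2 + 3 = 0  ✓
triangle: |1−7|=6 ≤ l₃=5 ≤ 1+7=8  ✗
parity: l₁+l₂+l₃ = 13 is odd

triangle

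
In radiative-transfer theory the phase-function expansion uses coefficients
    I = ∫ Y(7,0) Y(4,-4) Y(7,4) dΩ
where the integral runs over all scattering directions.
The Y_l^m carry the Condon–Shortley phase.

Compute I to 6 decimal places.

0.148272

Checks pass: Σm=0; 18 even; l₃=7∈[3,11].
(2·7+1)(2·4+1)(2·7+1) = 2025
Δ: 4! 10! 4! / 19! → 1/58198140
sum: t=0:+1/17418240 t=1:−1/622080 t=2:+1/230400 t=3:−1/622080 t=4:+1/17418240 = 1/806400
3j²(7 4 7; 0 0 0) = Δ·Π!·Σ² = 2268/230945  (sign -1)
sum: t=0:+1/17418240 = 1/17418240
3j²(7 4 7; 0 -4 4) = Δ·Π!·Σ² = 175/12597  (sign -1)
combine: 4πI² = 2025·2268/230945·175/12597 = 53581500/193947611
take √, sign +1: I = 0.14827239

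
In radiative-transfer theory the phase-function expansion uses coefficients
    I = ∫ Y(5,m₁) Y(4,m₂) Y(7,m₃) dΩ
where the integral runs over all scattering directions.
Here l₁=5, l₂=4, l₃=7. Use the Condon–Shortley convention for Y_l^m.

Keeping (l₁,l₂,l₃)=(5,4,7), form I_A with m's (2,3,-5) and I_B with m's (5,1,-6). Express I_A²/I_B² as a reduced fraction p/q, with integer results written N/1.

Same 5,4,7: normalisation and zero-m 3j drop out of the ratio.
A: Δ: 2! 8! 6! / 17! → 1/6126120; sum: t=1:−1/1036800 t=2:+1/1209600 = -1/7257600; 3j²(5 4 7; 2 3 -5) = Δ·Π!·Σ² = 1/2210  (sign -1)
B: Δ: 2! 8! 6! / 17! → 1/6126120; sum: t=0:+1/9676800 = 1/9676800; 3j²(5 4 7; 5 1 -6) = Δ·Π!·Σ² = 27/952  (sign -1)
I_A²/I_B² = (1/2210)/(27/952) = 28/1755

28/1755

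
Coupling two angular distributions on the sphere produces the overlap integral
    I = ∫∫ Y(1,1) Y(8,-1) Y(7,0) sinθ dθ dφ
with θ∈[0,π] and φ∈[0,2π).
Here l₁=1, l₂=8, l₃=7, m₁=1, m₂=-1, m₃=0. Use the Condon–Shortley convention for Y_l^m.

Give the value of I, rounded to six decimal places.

Rules hold: Σm=0, L=16 even, 7≤7≤9.
N = 3·17·15 = 765
Δ = 2!·0!·14!/17! = 1/2040
Racah Σ t=1..1: t=1:−1/25401600 = -1/25401600
⇒ 3j(1 8 7; 0 0 0)² = 8/255, sgn +1
Racah Σ t=0..0: t=0:+1/50803200 = 1/50803200
⇒ 3j(1 8 7; 1 -1 0)² = 3/170, sgn -1
4πI² = N·(3j₀)²·(3jₘ)² = 36/85
I = -1·√(0.423529/4π) = -0.18358486

-0.183585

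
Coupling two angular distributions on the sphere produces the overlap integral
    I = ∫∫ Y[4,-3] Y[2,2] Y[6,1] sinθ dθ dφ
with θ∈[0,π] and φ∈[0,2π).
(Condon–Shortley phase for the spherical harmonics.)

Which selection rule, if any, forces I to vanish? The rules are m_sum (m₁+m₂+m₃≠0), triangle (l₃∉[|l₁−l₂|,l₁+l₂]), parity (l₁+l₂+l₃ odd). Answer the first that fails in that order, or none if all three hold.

azimuthal sum: -3 + 2 + 1 = 0  ✓
2 ≤ 6 ≤ 6 (triangle on l)  ✓
L = 4 + 2 + 6 = 12 (even)  ✓

none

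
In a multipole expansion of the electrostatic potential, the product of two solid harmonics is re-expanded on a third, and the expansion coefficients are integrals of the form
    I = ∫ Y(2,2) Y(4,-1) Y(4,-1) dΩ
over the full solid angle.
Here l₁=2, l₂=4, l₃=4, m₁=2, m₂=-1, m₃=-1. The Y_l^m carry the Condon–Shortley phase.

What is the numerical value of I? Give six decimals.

0.200662

Checks pass: Σm=0; 10 even; l₃=4∈[2,6].
(2·2+1)(2·4+1)(2·4+1) = 405
Δ: 2! 2! 6! / 11! → 1/13860
sum: t=0:+1/192 t=1:−1/36 t=2:+1/192 = -5/288
3j²(2 4 4; 0 0 0) = Δ·Π!·Σ² = 20/693  (sign -1)
sum: t=0:+1/144 = 1/144
3j²(2 4 4; 2 -1 -1) = Δ·Π!·Σ² = 10/231  (sign -1)
combine: 4πI² = 405·20/693·10/231 = 3000/5929
take √, sign +1: I = 0.20066192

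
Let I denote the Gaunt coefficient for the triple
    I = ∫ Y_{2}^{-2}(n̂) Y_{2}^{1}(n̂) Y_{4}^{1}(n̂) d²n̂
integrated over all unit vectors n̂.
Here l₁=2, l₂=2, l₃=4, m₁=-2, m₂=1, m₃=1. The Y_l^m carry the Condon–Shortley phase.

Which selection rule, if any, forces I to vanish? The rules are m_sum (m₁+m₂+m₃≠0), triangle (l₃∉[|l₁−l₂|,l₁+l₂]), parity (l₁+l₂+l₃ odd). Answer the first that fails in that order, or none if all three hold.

Σmᵢ = 0  ✓
l₃∈[|l₁−l₂|,l₁+l₂]=[0,4], have l₃=4  ✓
Σlᵢ = 8 ⇒ even  ✓

none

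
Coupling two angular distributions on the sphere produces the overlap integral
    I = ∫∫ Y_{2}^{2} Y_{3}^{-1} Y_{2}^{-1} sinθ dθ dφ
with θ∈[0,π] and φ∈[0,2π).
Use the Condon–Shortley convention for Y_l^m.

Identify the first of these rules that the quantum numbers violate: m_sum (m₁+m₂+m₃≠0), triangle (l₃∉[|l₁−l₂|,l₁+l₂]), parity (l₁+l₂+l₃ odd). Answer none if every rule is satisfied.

azimuthal sum: 2 − 1 − 1 = 0  ✓
1 ≤ 2 ≤ 5 (triangle on l)  ✓
L = 2 + 3 + 2 = 7 (odd)  ✗

parity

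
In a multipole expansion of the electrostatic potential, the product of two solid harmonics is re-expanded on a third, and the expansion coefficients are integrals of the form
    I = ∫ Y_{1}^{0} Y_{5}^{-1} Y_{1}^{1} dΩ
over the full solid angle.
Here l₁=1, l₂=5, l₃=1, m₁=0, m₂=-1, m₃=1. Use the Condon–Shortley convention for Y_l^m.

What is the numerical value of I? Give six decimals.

0.000000

|1−5|≤1≤1+5 violated ⇒ I = 0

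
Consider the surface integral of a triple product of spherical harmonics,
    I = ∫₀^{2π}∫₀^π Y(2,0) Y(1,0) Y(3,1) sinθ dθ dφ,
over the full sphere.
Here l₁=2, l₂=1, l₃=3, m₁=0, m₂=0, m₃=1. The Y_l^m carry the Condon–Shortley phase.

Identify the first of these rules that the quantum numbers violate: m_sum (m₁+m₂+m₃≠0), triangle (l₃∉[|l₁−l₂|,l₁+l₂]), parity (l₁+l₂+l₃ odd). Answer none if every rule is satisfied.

azimuthal sum: 0 + 0 + 1 = 1  ✗
1 ≤ 3 ≤ 3 (triangle on l)
L = 2 + 1 + 3 = 6 (even)

m_sum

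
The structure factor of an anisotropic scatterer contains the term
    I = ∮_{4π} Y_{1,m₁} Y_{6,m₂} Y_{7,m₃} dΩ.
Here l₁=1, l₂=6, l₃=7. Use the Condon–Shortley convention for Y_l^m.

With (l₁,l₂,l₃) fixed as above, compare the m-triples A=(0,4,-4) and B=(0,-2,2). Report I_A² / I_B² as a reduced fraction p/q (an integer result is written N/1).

l's match ⇒ only the (l;m) 3-j factors differ between A and B.
A: triangle coeff Δ(1,6,7) = 1/1365; Σ_t [0,0]: t=0:+1/7257600 = 1/7257600; (3j)²=11/455 [(1 6 7; 0 4 -4)], sign=-1
B: triangle coeff Δ(1,6,7) = 1/1365; Σ_t [0,0]: t=0:+1/967680 = 1/967680; (3j)²=3/91 [(1 6 7; 0 -2 2)], sign=-1
I_A²/I_B² = (11/455)/(3/91) = 11/15

11/15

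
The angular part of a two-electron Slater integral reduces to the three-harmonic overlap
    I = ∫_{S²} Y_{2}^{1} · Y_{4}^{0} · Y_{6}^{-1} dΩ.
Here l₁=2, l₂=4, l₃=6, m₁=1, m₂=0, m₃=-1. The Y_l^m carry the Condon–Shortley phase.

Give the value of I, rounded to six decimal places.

-0.210395

Rules hold: Σm=0, L=12 even, 2≤6≤6.
N = 5·9·13 = 585
Δ = 0!·4!·8!/13! = 1/6435
Racah Σ t=0..0: t=0:+1/2304 = 1/2304
⇒ 3j(2 4 6; 0 0 0)² = 5/143, sgn +1
Racah Σ t=0..0: t=0:+1/3456 = 1/3456
⇒ 3j(2 4 6; 1 0 -1)² = 35/1287, sgn -1
4πI² = N·(3j₀)²·(3jₘ)² = 875/1573
I = -1·√(0.556262/4π) = -0.21039467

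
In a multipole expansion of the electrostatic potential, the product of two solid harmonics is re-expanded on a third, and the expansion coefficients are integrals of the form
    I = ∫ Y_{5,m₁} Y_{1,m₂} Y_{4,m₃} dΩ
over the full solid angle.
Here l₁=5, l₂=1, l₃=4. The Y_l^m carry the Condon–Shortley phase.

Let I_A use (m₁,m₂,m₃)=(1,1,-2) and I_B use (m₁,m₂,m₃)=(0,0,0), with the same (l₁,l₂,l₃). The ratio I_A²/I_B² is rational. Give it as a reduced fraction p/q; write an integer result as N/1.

6/25

Shared (l₁,l₂,l₃)=(5,1,4): N and (l;000)² cancel in I_A²/I_B².
A: Δ = 2!·8!·0!/11! = 1/495; Racah Σ t=2..2: t=2:+1/2880 = 1/2880; ⇒ 3j(5 1 4; 1 1 -2)² = 2/165, sgn +1
B: Δ = 2!·8!·0!/11! = 1/495; Racah Σ t=1..1: t=1:−1/576 = -1/576; ⇒ 3j(5 1 4; 0 0 0)² = 5/99, sgn -1
I_A²/I_B² = (2/165)/(5/99) = 6/25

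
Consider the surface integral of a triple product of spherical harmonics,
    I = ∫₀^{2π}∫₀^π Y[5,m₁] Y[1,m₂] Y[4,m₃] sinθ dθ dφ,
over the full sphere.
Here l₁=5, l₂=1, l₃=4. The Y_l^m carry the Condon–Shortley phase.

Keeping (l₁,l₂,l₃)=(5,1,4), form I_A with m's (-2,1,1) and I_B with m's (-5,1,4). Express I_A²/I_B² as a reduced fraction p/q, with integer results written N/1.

Same 5,1,4: normalisation and zero-m 3j drop out of the ratio.
A: Δ: 2! 8! 0! / 11! → 1/495; sum: t=2:+1/1440 = 1/1440; 3j²(5 1 4; -2 1 1) = Δ·Π!·Σ² = 7/165  (sign -1)
B: Δ: 2! 8! 0! / 11! → 1/495; sum: t=2:+1/80640 = 1/80640; 3j²(5 1 4; -5 1 4) = Δ·Π!·Σ² = 1/11  (sign +1)
I_A²/I_B² = (7/165)/(1/11) = 7/15

7/15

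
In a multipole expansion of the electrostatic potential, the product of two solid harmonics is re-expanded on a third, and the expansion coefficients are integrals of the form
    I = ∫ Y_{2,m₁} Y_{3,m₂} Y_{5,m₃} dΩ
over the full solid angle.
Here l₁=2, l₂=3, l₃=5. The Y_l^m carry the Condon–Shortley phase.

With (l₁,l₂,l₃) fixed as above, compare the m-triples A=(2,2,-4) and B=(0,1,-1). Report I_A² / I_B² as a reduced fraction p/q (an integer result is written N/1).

7/5

l's match ⇒ only the (l;m) 3-j factors differ between A and B.
A: triangle coeff Δ(2,3,5) = 1/2310; Σ_t [0,0]: t=0:+1/2880 = 1/2880; (3j)²=3/55 [(2 3 5; 2 2 -4)], sign=-1
B: triangle coeff Δ(2,3,5) = 1/2310; Σ_t [0,0]: t=0:+1/192 = 1/192; (3j)²=3/77 [(2 3 5; 0 1 -1)], sign=+1
I_A²/I_B² = (3/55)/(3/77) = 7/5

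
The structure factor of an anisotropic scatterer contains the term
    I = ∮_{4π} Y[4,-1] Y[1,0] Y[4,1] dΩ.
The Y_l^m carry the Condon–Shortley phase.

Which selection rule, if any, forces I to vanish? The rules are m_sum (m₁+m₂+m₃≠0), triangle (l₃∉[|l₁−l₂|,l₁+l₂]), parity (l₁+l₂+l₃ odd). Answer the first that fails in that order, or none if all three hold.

azimuthal sum: -1 + 0 + 1 = 0  ✓
3 ≤ 4 ≤ 5 (triangle on l)  ✓
L = 4 + 1 + 4 = 9 (odd)  ✗

parity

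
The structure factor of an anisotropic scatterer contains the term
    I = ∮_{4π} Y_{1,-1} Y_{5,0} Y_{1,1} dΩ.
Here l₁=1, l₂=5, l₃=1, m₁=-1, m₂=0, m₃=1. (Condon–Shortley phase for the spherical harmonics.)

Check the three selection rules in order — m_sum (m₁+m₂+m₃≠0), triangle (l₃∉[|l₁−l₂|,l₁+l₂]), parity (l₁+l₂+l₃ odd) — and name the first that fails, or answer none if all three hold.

azimuthal sum: -1 + 0 + 1 = 0  ✓
4 ≤ 1 ≤ 6 (triangle on l)  ✗
L = 1 + 5 + 1 = 7 (odd)

triangle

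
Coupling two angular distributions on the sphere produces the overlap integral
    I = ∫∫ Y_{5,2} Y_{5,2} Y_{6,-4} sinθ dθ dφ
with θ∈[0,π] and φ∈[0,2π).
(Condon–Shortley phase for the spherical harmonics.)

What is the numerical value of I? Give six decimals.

0.137762

m-sum 0 ✓  L=16 even ✓  0≤6≤10 ✓
Π(2lᵢ+1) = 11×11×13 = 1573
triangle coeff Δ(5,5,6) = 1/28588560
Σ_t [0,4]: t=0:+1/345600 t=1:−1/13824 t=2:+1/5184 t=3:−1/13824 t=4:+1/345600 = 7/129600
(3j)²=80/7293 [(5 5 6; 0 0 0)], sign=+1
Σ_t [1,3]: t=1:−1/207360 t=2:+1/57600 t=3:−1/207360 = 1/129600
(3j)²=168/12155 [(5 5 6; 2 2 -4)], sign=+1
⇒ 4πI² = 896/3757
I = (+1)√(896/3757/(4π)) = 0.13776169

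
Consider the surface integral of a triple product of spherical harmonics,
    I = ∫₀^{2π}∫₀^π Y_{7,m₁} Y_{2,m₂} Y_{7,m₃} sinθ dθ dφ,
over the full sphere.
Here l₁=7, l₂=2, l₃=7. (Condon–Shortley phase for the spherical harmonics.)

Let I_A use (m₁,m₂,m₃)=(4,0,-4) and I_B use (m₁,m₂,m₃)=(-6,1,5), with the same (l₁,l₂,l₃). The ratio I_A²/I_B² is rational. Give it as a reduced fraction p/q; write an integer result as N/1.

Same 7,2,7: normalisation and zero-m 3j drop out of the ratio.
A: Δ: 2! 12! 2! / 17! → 1/185640; sum: t=0:+1/8709120 t=1:−1/7257600 t=2:+1/159667200 = -1/59875200; 3j²(7 2 7; 4 0 -4) = Δ·Π!·Σ² = 8/23205  (sign +1)
B: Δ: 2! 12! 2! / 17! → 1/185640; sum: t=1:−1/958003200 t=2:+1/79833600 = 1/87091200; 3j²(7 2 7; -6 1 5) = Δ·Π!·Σ² = 121/4760  (sign +1)
I_A²/I_B² = (8/23205)/(121/4760) = 64/4719

64/4719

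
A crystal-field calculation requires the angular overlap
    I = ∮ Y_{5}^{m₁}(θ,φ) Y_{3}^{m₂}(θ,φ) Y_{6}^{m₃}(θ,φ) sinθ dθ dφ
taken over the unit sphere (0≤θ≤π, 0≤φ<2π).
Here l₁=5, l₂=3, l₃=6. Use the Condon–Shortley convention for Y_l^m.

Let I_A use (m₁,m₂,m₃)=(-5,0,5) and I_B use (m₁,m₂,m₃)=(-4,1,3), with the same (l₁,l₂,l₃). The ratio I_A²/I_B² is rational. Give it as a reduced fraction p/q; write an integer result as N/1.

11/8

Shared (l₁,l₂,l₃)=(5,3,6): N and (l;000)² cancel in I_A²/I_B².
A: Δ = 2!·8!·4!/15! = 1/675675; Racah Σ t=2..2: t=2:+1/483840 = 1/483840; ⇒ 3j(5 3 6; -5 0 5)² = 3/91, sgn -1
B: Δ = 2!·8!·4!/15! = 1/675675; Racah Σ t=1..2: t=1:−1/241920 t=2:+1/40320 = 1/48384; ⇒ 3j(5 3 6; -4 1 3)² = 24/1001, sgn -1
I_A²/I_B² = (3/91)/(24/1001) = 11/8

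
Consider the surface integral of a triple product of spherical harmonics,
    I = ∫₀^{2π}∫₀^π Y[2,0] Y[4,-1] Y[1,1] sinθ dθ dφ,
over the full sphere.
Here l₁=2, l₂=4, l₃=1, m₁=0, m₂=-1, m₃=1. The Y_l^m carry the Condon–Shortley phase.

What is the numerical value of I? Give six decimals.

0.000000

l₃=1 ∉ [2,6] — triangle fails ⇒ I = 0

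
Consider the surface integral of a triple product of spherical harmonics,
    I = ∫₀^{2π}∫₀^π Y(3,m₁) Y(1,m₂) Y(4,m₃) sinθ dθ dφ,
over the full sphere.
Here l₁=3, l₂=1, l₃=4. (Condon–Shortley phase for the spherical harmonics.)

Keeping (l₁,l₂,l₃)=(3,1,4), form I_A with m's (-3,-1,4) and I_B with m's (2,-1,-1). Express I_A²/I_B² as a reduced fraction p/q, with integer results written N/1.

28/3

Shared (l₁,l₂,l₃)=(3,1,4): N and (l;000)² cancel in I_A²/I_B².
A: Δ = 0!·6!·2!/9! = 1/252; Racah Σ t=0..0: t=0:+1/1440 = 1/1440; ⇒ 3j(3 1 4; -3 -1 4)² = 1/9, sgn +1
B: Δ = 0!·6!·2!/9! = 1/252; Racah Σ t=0..0: t=0:+1/240 = 1/240; ⇒ 3j(3 1 4; 2 -1 -1)² = 1/84, sgn -1
I_A²/I_B² = (1/9)/(1/84) = 28/3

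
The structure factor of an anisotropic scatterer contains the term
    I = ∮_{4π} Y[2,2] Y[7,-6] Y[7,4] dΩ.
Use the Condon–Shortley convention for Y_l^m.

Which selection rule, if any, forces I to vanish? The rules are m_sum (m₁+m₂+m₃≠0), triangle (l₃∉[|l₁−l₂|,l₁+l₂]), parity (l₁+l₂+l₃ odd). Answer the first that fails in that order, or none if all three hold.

none

azimuthal sum: 2 − 6 + 4 = 0  ✓
5 ≤ 7 ≤ 9 (triangle on l)  ✓
L = 2 + 7 + 7 = 16 (even)  ✓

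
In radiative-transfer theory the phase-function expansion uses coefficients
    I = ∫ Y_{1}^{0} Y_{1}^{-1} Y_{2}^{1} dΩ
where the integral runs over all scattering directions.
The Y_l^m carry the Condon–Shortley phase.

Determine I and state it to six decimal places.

-0.218510

Rules hold: Σm=0, L=4 even, 0≤2≤2.
N = 3·3·5 = 45
Δ = 0!·2!·2!/5! = 1/30
Racah Σ t=0..0: t=0:+1/1 = 1/1
⇒ 3j(1 1 2; 0 0 0)² = 2/15, sgn +1
Racah Σ t=0..0: t=0:+1/2 = 1/2
⇒ 3j(1 1 2; 0 -1 1)² = 1/10, sgn -1
4πI² = N·(3j₀)²·(3jₘ)² = 3/5
I = -1·√(0.6/4π) = -0.21850969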